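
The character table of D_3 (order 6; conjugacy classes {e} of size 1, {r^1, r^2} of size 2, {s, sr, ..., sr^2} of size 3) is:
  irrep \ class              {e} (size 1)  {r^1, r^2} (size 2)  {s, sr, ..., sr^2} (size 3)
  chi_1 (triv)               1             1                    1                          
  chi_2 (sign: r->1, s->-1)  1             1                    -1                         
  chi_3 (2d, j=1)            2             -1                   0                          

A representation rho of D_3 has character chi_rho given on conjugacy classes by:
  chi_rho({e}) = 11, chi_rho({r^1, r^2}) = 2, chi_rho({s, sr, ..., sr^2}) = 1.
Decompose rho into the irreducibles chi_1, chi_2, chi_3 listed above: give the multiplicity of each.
Multiplicities: chi_1: 3, chi_2: 2, chi_3: 3.

Derivation: Use <chi_rho, chi> = (1/|G|) sum_C |C| * chi_rho(C) * conj(chi(C)) with |G| = 6 for each irreducible chi in the table:
  <chi_rho, chi_1> = (1/6)[1*(11)*conj(1) + 2*(2)*conj(1) + 3*(1)*conj(1)]
      = (1/6)[(11) + (4) + (3)] = 18/6 = 3
  <chi_rho, chi_2> = (1/6)[1*(11)*conj(1) + 2*(2)*conj(1) + 3*(1)*conj(-1)]
      = (1/6)[(11) + (4) + (-3)] = 12/6 = 2
  <chi_rho, chi_3> = (1/6)[1*(11)*conj(2) + 2*(2)*conj(-1) + 3*(1)*conj(0)]
      = (1/6)[(22) + (-4) + (0)] = 18/6 = 3
Dimension check: dim(rho) = sum (mult * dim) = 3*1 + 2*1 + 3*2 = 11 = chi_rho(e) = 11.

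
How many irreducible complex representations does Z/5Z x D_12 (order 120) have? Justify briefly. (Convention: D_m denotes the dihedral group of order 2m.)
45

Working: The number of irreducible complex representations of a finite group equals its number of conjugacy classes. For a direct product, #classes(G x H) = #classes(G) * #classes(H). Z/5Z has 5 classes (abelian), D_12 has 9 classes, so 5 * 9 = 45, so Z/5Z x D_12 (order 120) has exactly 45 irreducible complex representations.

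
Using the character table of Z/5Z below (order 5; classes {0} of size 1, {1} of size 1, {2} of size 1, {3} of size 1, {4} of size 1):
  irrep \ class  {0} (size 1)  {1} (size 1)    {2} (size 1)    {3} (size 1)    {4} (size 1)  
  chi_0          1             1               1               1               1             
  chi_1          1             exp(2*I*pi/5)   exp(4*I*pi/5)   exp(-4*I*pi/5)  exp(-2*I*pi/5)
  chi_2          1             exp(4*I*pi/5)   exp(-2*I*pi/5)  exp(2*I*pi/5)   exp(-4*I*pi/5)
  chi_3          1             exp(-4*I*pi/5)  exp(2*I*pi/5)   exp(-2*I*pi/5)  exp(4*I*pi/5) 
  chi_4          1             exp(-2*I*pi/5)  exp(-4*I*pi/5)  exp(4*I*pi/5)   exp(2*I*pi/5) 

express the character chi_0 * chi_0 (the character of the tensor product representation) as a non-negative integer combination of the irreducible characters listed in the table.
chi_0 tensor chi_0 = chi_0 (all other irreducibles have multiplicity 0).

Derivation: The character of a tensor product is the pointwise product (chi_0 * chi_0)(C) = chi_0(C) * chi_0(C):
  {0}: (1)*(1), {1}: (1)*(1), {2}: (1)*(1), {3}: (1)*(1), {4}: (1)*(1)
so (chi_0 * chi_0) takes values
  {0} -> 1, {1} -> 1, {2} -> 1, {3} -> 1, {4} -> 1.
Now take the inner product of this character with each irreducible chi from the table, <chi_0*chi_0, chi> = (1/5) sum_C |C| (chi_0*chi_0)(C) conj(chi(C)):
  <chi_0*chi_0, chi_0> = (1/5)[1*(1)*conj(1) + 1*(1)*conj(1) + 1*(1)*conj(1) + 1*(1)*conj(1) + 1*(1)*conj(1)]
      = (1/5)[(1) + (1) + (1) + (1) + (1)] = 5/5 = 1
  <chi_0*chi_0, chi_1> = (1/5)[1*(1)*conj(1) + 1*(1)*conj(exp(2*I*pi/5)) + 1*(1)*conj(exp(4*I*pi/5)) + 1*(1)*conj(exp(-4*I*pi/5)) + 1*(1)*conj(exp(-2*I*pi/5))]
      = (1/5)[(1) + (exp(-2*I*pi/5)) + (exp(-4*I*pi/5)) + (exp(4*I*pi/5)) + (exp(2*I*pi/5))] = 0/5 = 0
  <chi_0*chi_0, chi_2> = (1/5)[1*(1)*conj(1) + 1*(1)*conj(exp(4*I*pi/5)) + 1*(1)*conj(exp(-2*I*pi/5)) + 1*(1)*conj(exp(2*I*pi/5)) + 1*(1)*conj(exp(-4*I*pi/5))]
      = (1/5)[(1) + (exp(-4*I*pi/5)) + (exp(2*I*pi/5)) + (exp(-2*I*pi/5)) + (exp(4*I*pi/5))] = 0/5 = 0
  <chi_0*chi_0, chi_3> = (1/5)[1*(1)*conj(1) + 1*(1)*conj(exp(-4*I*pi/5)) + 1*(1)*conj(exp(2*I*pi/5)) + 1*(1)*conj(exp(-2*I*pi/5)) + 1*(1)*conj(exp(4*I*pi/5))]
      = (1/5)[(1) + (exp(4*I*pi/5)) + (exp(-2*I*pi/5)) + (exp(2*I*pi/5)) + (exp(-4*I*pi/5))] = 0/5 = 0
  <chi_0*chi_0, chi_4> = (1/5)[1*(1)*conj(1) + 1*(1)*conj(exp(-2*I*pi/5)) + 1*(1)*conj(exp(-4*I*pi/5)) + 1*(1)*conj(exp(4*I*pi/5)) + 1*(1)*conj(exp(2*I*pi/5))]
      = (1/5)[(1) + (exp(2*I*pi/5)) + (exp(4*I*pi/5)) + (exp(-4*I*pi/5)) + (exp(-2*I*pi/5))] = 0/5 = 0
(Exp terms are combined using exp(i*s)*conj(exp(i*t)) = exp(i*(s-t)), and sums of them are collapsed using the identity that for every m > 1 the m distinct m-th roots of unity sum to 0, e.g. 1 + exp(2*I*pi/3) + exp(-2*I*pi/3) = 0.)
Hence the multiplicities are chi_0: 1. Dimension check: dim(chi_0)*dim(chi_0) = 1*1 = 1 and sum (mult * dim) = 1*1 = 1.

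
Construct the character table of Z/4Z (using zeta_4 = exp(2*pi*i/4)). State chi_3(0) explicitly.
Character table of Z/4Z (irreps indexed chi_0,...,chi_3 with chi_k(m) = zeta_4^(k*m), zeta_4 = exp(2*pi*i/4)):
  irrep \ class  {0} (size 1)  {1} (size 1)  {2} (size 1)  {3} (size 1)
  chi_0          1             1             1             1           
  chi_1          1             I             -1            -I          
  chi_2          1             -1            1             -1          
  chi_3          1             -I            -1            I           

Spot check: chi_3(0) = zeta_4^(3*0) = zeta_4^0 = 1.

Why: Z/4Z is abelian, so all 4 irreducible complex representations are 1-dimensional. They are given by chi_k(m) = zeta_4^(k*m) for k = 0,...,3. Row orthogonality: sum_m chi_k(m) conj(chi_l(m)) = 4 * [k = l].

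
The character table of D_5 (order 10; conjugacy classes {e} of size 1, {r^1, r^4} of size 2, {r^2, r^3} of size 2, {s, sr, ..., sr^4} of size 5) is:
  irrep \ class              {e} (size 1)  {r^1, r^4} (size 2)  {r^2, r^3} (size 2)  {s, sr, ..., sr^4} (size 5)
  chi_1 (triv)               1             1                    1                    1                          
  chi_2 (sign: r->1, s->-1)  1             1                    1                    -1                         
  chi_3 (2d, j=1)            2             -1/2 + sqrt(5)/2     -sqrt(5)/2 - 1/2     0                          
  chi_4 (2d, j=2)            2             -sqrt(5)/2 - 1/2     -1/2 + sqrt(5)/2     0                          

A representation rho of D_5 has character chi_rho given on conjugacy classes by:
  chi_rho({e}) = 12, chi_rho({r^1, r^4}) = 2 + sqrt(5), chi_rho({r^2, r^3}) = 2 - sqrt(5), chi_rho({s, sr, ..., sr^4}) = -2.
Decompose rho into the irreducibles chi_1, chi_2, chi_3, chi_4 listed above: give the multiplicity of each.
Multiplicities: chi_1: 1, chi_2: 3, chi_3: 3, chi_4: 1.

Use <chi_rho, chi> = (1/|G|) sum_C |C| * chi_rho(C) * conj(chi(C)) with |G| = 10 for each irreducible chi in the table:
  <chi_rho, chi_1> = (1/10)[1*(12)*conj(1) + 2*(2 + sqrt(5))*conj(1) + 2*(2 - sqrt(5))*conj(1) + 5*(-2)*conj(1)]
      = (1/10)[(12) + (4 + 2*sqrt(5)) + (4 - 2*sqrt(5)) + (-10)] = 10/10 = 1
  <chi_rho, chi_2> = (1/10)[1*(12)*conj(1) + 2*(2 + sqrt(5))*conj(1) + 2*(2 - sqrt(5))*conj(1) + 5*(-2)*conj(-1)]
      = (1/10)[(12) + (4 + 2*sqrt(5)) + (4 - 2*sqrt(5)) + (10)] = 30/10 = 3
  <chi_rho, chi_3> = (1/10)[1*(12)*conj(2) + 2*(2 + sqrt(5))*conj(-1/2 + sqrt(5)/2) + 2*(2 - sqrt(5))*conj(-sqrt(5)/2 - 1/2) + 5*(-2)*conj(0)]
      = (1/10)[(24) + (sqrt(5) + 3) + (3 - sqrt(5)) + (0)] = 30/10 = 3
  <chi_rho, chi_4> = (1/10)[1*(12)*conj(2) + 2*(2 + sqrt(5))*conj(-sqrt(5)/2 - 1/2) + 2*(2 - sqrt(5))*conj(-1/2 + sqrt(5)/2) + 5*(-2)*conj(0)]
      = (1/10)[(24) + (-7 - 3*sqrt(5)) + (-7 + 3*sqrt(5)) + (0)] = 10/10 = 1
Dimension check: dim(rho) = sum (mult * dim) = 1*1 + 3*1 + 3*2 + 1*2 = 12 = chi_rho(e) = 12.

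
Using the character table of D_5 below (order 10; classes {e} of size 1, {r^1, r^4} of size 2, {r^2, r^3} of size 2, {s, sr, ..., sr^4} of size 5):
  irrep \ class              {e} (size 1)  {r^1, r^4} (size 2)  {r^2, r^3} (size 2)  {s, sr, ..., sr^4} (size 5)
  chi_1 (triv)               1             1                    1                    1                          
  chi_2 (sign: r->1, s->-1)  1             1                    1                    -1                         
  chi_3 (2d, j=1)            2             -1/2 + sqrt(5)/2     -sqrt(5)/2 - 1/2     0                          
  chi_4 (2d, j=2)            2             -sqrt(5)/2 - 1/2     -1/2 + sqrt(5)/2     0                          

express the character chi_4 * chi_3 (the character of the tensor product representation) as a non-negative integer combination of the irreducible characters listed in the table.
chi_4 tensor chi_3 = chi_3 + chi_4 (all other irreducibles have multiplicity 0).

Solution. The character of a tensor product is the pointwise product (chi_4 * chi_3)(C) = chi_4(C) * chi_3(C):
  {e}: (2)*(2), {r^1, r^4}: (-sqrt(5)/2 - 1/2)*(-1/2 + sqrt(5)/2), {r^2, r^3}: (-1/2 + sqrt(5)/2)*(-sqrt(5)/2 - 1/2), {s, sr, ..., sr^4}: (0)*(0)
so (chi_4 * chi_3) takes values
  {e} -> 4, {r^1, r^4} -> -1, {r^2, r^3} -> -1, {s, sr, ..., sr^4} -> 0.
Now take the inner product of this character with each irreducible chi from the table, <chi_4*chi_3, chi> = (1/10) sum_C |C| (chi_4*chi_3)(C) conj(chi(C)):
  <chi_4*chi_3, chi_1> = (1/10)[1*(4)*conj(1) + 2*(-1)*conj(1) + 2*(-1)*conj(1) + 5*(0)*conj(1)]
      = (1/10)[(4) + (-2) + (-2) + (0)] = 0/10 = 0
  <chi_4*chi_3, chi_2> = (1/10)[1*(4)*conj(1) + 2*(-1)*conj(1) + 2*(-1)*conj(1) + 5*(0)*conj(-1)]
      = (1/10)[(4) + (-2) + (-2) + (0)] = 0/10 = 0
  <chi_4*chi_3, chi_3> = (1/10)[1*(4)*conj(2) + 2*(-1)*conj(-1/2 + sqrt(5)/2) + 2*(-1)*conj(-sqrt(5)/2 - 1/2) + 5*(0)*conj(0)]
      = (1/10)[(8) + (1 - sqrt(5)) + (1 + sqrt(5)) + (0)] = 10/10 = 1
  <chi_4*chi_3, chi_4> = (1/10)[1*(4)*conj(2) + 2*(-1)*conj(-sqrt(5)/2 - 1/2) + 2*(-1)*conj(-1/2 + sqrt(5)/2) + 5*(0)*conj(0)]
      = (1/10)[(8) + (1 + sqrt(5)) + (1 - sqrt(5)) + (0)] = 10/10 = 1
Hence the multiplicities are chi_3: 1, chi_4: 1. Dimension check: dim(chi_4)*dim(chi_3) = 2*2 = 4 and sum (mult * dim) = 1*2 + 1*2 = 4.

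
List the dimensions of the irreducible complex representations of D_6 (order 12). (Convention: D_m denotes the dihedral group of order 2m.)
Dimensions: 1, 1, 1, 1, 2, 2

Derivation: There are 6 irreducibles (= number of conjugacy classes). Their dimensions d_i satisfy sum d_i^2 = |G| = 12: 1 + 1 + 1 + 1 + 4 + 4 = 12.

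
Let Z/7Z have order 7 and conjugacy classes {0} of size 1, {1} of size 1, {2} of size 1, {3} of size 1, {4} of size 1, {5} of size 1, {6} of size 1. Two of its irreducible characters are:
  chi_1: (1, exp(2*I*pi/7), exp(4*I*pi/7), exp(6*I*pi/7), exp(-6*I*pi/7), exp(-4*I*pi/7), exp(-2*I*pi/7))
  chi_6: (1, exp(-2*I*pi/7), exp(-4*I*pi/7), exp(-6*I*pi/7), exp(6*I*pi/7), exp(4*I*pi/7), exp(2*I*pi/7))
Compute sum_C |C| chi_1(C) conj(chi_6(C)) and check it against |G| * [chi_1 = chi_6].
Sum = 0; so <chi_1, chi_6> = 0 (distinct irreducibles are orthogonal).

Justification: Compute term by term over conjugacy classes (|C| * chi_1(C) * conj(chi_6(C))):
  1*(1)*conj(1) + 1*(exp(2*I*pi/7))*conj(exp(-2*I*pi/7)) + 1*(exp(4*I*pi/7))*conj(exp(-4*I*pi/7)) + 1*(exp(6*I*pi/7))*conj(exp(-6*I*pi/7)) + 1*(exp(-6*I*pi/7))*conj(exp(6*I*pi/7)) + 1*(exp(-4*I*pi/7))*conj(exp(4*I*pi/7)) + 1*(exp(-2*I*pi/7))*conj(exp(2*I*pi/7))
  = (1) + (exp(4*I*pi/7)) + (exp(-6*I*pi/7)) + (exp(-2*I*pi/7)) + (exp(2*I*pi/7)) + (exp(6*I*pi/7)) + (exp(-4*I*pi/7))
  = 0.
(Exp terms are combined using exp(i*s)*conj(exp(i*t)) = exp(i*(s-t)), and sums of them are collapsed using the identity that for every m > 1 the m distinct m-th roots of unity sum to 0, e.g. 1 + exp(2*I*pi/3) + exp(-2*I*pi/3) = 0.)
Dividing by |G| = 7 gives 0/7 = 0, matching the row-orthogonality relation <chi_1, chi_6> = [chi_1 = chi_6].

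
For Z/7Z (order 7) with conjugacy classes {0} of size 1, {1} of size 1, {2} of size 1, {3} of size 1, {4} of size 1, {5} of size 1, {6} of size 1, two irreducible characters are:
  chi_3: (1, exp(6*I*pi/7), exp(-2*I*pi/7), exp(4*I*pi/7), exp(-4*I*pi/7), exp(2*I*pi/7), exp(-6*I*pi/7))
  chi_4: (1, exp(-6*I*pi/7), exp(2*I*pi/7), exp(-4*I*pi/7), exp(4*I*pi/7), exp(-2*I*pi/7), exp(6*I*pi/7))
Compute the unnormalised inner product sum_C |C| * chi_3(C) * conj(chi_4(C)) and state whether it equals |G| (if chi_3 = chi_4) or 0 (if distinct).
Sum = 0; so <chi_3, chi_4> = 0 (distinct irreducibles are orthogonal).

Compute term by term over conjugacy classes (|C| * chi_3(C) * conj(chi_4(C))):
  1*(1)*conj(1) + 1*(exp(6*I*pi/7))*conj(exp(-6*I*pi/7)) + 1*(exp(-2*I*pi/7))*conj(exp(2*I*pi/7)) + 1*(exp(4*I*pi/7))*conj(exp(-4*I*pi/7)) + 1*(exp(-4*I*pi/7))*conj(exp(4*I*pi/7)) + 1*(exp(2*I*pi/7))*conj(exp(-2*I*pi/7)) + 1*(exp(-6*I*pi/7))*conj(exp(6*I*pi/7))
  = (1) + (exp(-2*I*pi/7)) + (exp(-4*I*pi/7)) + (exp(-6*I*pi/7)) + (exp(6*I*pi/7)) + (exp(4*I*pi/7)) + (exp(2*I*pi/7))
  = 0.
(Exp terms are combined using exp(i*s)*conj(exp(i*t)) = exp(i*(s-t)), and sums of them are collapsed using the identity that for every m > 1 the m distinct m-th roots of unity sum to 0, e.g. 1 + exp(2*I*pi/3) + exp(-2*I*pi/3) = 0.)
Dividing by |G| = 7 gives 0/7 = 0, matching the row-orthogonality relation <chi_3, chi_4> = [chi_3 = chi_4].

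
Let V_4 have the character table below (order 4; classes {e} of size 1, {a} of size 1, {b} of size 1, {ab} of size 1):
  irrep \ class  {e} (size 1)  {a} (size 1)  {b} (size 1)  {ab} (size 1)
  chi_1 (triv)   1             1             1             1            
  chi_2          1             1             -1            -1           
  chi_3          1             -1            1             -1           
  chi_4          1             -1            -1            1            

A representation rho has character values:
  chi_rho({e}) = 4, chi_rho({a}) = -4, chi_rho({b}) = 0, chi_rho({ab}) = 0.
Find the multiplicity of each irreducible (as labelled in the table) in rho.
Multiplicities: chi_1: 0, chi_2: 0, chi_3: 2, chi_4: 2.

Derivation: Use <chi_rho, chi> = (1/|G|) sum_C |C| * chi_rho(C) * conj(chi(C)) with |G| = 4 for each irreducible chi in the table:
  <chi_rho, chi_1> = (1/4)[1*(4)*conj(1) + 1*(-4)*conj(1) + 1*(0)*conj(1) + 1*(0)*conj(1)]
      = (1/4)[(4) + (-4) + (0) + (0)] = 0/4 = 0
  <chi_rho, chi_2> = (1/4)[1*(4)*conj(1) + 1*(-4)*conj(1) + 1*(0)*conj(-1) + 1*(0)*conj(-1)]
      = (1/4)[(4) + (-4) + (0) + (0)] = 0/4 = 0
  <chi_rho, chi_3> = (1/4)[1*(4)*conj(1) + 1*(-4)*conj(-1) + 1*(0)*conj(1) + 1*(0)*conj(-1)]
      = (1/4)[(4) + (4) + (0) + (0)] = 8/4 = 2
  <chi_rho, chi_4> = (1/4)[1*(4)*conj(1) + 1*(-4)*conj(-1) + 1*(0)*conj(-1) + 1*(0)*conj(1)]
      = (1/4)[(4) + (4) + (0) + (0)] = 8/4 = 2
Dimension check: dim(rho) = sum (mult * dim) = 0*1 + 0*1 + 2*1 + 2*1 = 4 = chi_rho(e) = 4.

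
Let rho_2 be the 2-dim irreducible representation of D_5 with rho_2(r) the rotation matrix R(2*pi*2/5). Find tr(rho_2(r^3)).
chi_{rho_2}(r^3) = 2*cos(2*pi*2*3/5) = -1/2 + sqrt(5)/2

Derivation: rho_2(r^3) is rotation by angle 2*pi*2*3/5, whose trace is 2*cos(2*pi*2*3/5) = -1/2 + sqrt(5)/2.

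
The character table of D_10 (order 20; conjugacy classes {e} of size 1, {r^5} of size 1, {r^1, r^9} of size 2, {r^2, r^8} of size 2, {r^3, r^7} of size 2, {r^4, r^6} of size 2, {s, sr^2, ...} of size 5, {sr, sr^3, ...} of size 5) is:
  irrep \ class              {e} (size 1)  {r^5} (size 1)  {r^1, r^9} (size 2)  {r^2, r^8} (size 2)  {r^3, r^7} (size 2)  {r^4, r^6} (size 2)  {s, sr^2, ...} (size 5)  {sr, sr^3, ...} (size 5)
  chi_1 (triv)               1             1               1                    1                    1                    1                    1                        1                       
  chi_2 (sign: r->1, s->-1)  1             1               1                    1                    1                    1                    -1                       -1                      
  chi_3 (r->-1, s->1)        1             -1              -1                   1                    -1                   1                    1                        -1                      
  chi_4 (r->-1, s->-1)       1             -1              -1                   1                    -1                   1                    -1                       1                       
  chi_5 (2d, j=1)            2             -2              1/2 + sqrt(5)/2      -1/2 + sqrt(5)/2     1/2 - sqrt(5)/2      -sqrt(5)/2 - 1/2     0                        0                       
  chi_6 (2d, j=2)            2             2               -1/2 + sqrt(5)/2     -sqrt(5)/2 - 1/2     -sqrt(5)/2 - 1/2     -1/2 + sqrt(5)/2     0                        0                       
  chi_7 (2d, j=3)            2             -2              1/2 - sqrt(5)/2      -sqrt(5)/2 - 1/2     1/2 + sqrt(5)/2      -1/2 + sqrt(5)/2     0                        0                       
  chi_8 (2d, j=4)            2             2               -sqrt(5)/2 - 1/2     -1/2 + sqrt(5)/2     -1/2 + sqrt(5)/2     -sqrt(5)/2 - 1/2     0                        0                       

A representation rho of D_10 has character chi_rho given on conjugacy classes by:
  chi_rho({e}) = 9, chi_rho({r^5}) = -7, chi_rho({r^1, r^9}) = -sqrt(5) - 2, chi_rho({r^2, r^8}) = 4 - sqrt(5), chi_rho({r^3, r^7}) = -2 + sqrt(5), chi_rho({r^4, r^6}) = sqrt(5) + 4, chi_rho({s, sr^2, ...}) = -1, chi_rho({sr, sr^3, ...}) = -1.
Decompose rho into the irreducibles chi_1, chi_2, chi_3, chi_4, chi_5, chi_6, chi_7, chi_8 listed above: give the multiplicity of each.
Multiplicities: chi_1: 0, chi_2: 1, chi_3: 2, chi_4: 2, chi_5: 0, chi_6: 0, chi_7: 2, chi_8: 0.

Argument: Use <chi_rho, chi> = (1/|G|) sum_C |C| * chi_rho(C) * conj(chi(C)) with |G| = 20 for each irreducible chi in the table:
  <chi_rho, chi_1> = (1/20)[1*(9)*conj(1) + 1*(-7)*conj(1) + 2*(-sqrt(5) - 2)*conj(1) + 2*(4 - sqrt(5))*conj(1) + 2*(-2 + sqrt(5))*conj(1) + 2*(sqrt(5) + 4)*conj(1) + 5*(-1)*conj(1) + 5*(-1)*conj(1)]
      = (1/20)[(9) + (-7) + (-2*sqrt(5) - 4) + (8 - 2*sqrt(5)) + (-4 + 2*sqrt(5)) + (2*sqrt(5) + 8) + (-5) + (-5)] = 0/20 = 0
  <chi_rho, chi_2> = (1/20)[1*(9)*conj(1) + 1*(-7)*conj(1) + 2*(-sqrt(5) - 2)*conj(1) + 2*(4 - sqrt(5))*conj(1) + 2*(-2 + sqrt(5))*conj(1) + 2*(sqrt(5) + 4)*conj(1) + 5*(-1)*conj(-1) + 5*(-1)*conj(-1)]
      = (1/20)[(9) + (-7) + (-2*sqrt(5) - 4) + (8 - 2*sqrt(5)) + (-4 + 2*sqrt(5)) + (2*sqrt(5) + 8) + (5) + (5)] = 20/20 = 1
  <chi_rho, chi_3> = (1/20)[1*(9)*conj(1) + 1*(-7)*conj(-1) + 2*(-sqrt(5) - 2)*conj(-1) + 2*(4 - sqrt(5))*conj(1) + 2*(-2 + sqrt(5))*conj(-1) + 2*(sqrt(5) + 4)*conj(1) + 5*(-1)*conj(1) + 5*(-1)*conj(-1)]
      = (1/20)[(9) + (7) + (4 + 2*sqrt(5)) + (8 - 2*sqrt(5)) + (4 - 2*sqrt(5)) + (2*sqrt(5) + 8) + (-5) + (5)] = 40/20 = 2
  <chi_rho, chi_4> = (1/20)[1*(9)*conj(1) + 1*(-7)*conj(-1) + 2*(-sqrt(5) - 2)*conj(-1) + 2*(4 - sqrt(5))*conj(1) + 2*(-2 + sqrt(5))*conj(-1) + 2*(sqrt(5) + 4)*conj(1) + 5*(-1)*conj(-1) + 5*(-1)*conj(1)]
      = (1/20)[(9) + (7) + (4 + 2*sqrt(5)) + (8 - 2*sqrt(5)) + (4 - 2*sqrt(5)) + (2*sqrt(5) + 8) + (5) + (-5)] = 40/20 = 2
  <chi_rho, chi_5> = (1/20)[1*(9)*conj(2) + 1*(-7)*conj(-2) + 2*(-sqrt(5) - 2)*conj(1/2 + sqrt(5)/2) + 2*(4 - sqrt(5))*conj(-1/2 + sqrt(5)/2) + 2*(-2 + sqrt(5))*conj(1/2 - sqrt(5)/2) + 2*(sqrt(5) + 4)*conj(-sqrt(5)/2 - 1/2) + 5*(-1)*conj(0) + 5*(-1)*conj(0)]
      = (1/20)[(18) + (14) + (-7 - 3*sqrt(5)) + (-9 + 5*sqrt(5)) + (-7 + 3*sqrt(5)) + (-5*sqrt(5) - 9) + (0) + (0)] = 0/20 = 0
  <chi_rho, chi_6> = (1/20)[1*(9)*conj(2) + 1*(-7)*conj(2) + 2*(-sqrt(5) - 2)*conj(-1/2 + sqrt(5)/2) + 2*(4 - sqrt(5))*conj(-sqrt(5)/2 - 1/2) + 2*(-2 + sqrt(5))*conj(-sqrt(5)/2 - 1/2) + 2*(sqrt(5) + 4)*conj(-1/2 + sqrt(5)/2) + 5*(-1)*conj(0) + 5*(-1)*conj(0)]
      = (1/20)[(18) + (-14) + (-3 - sqrt(5)) + (1 - 3*sqrt(5)) + (-3 + sqrt(5)) + (1 + 3*sqrt(5)) + (0) + (0)] = 0/20 = 0
  <chi_rho, chi_7> = (1/20)[1*(9)*conj(2) + 1*(-7)*conj(-2) + 2*(-sqrt(5) - 2)*conj(1/2 - sqrt(5)/2) + 2*(4 - sqrt(5))*conj(-sqrt(5)/2 - 1/2) + 2*(-2 + sqrt(5))*conj(1/2 + sqrt(5)/2) + 2*(sqrt(5) + 4)*conj(-1/2 + sqrt(5)/2) + 5*(-1)*conj(0) + 5*(-1)*conj(0)]
      = (1/20)[(18) + (14) + (sqrt(5) + 3) + (1 - 3*sqrt(5)) + (3 - sqrt(5)) + (1 + 3*sqrt(5)) + (0) + (0)] = 40/20 = 2
  <chi_rho, chi_8> = (1/20)[1*(9)*conj(2) + 1*(-7)*conj(2) + 2*(-sqrt(5) - 2)*conj(-sqrt(5)/2 - 1/2) + 2*(4 - sqrt(5))*conj(-1/2 + sqrt(5)/2) + 2*(-2 + sqrt(5))*conj(-1/2 + sqrt(5)/2) + 2*(sqrt(5) + 4)*conj(-sqrt(5)/2 - 1/2) + 5*(-1)*conj(0) + 5*(-1)*conj(0)]
      = (1/20)[(18) + (-14) + (3*sqrt(5) + 7) + (-9 + 5*sqrt(5)) + (7 - 3*sqrt(5)) + (-5*sqrt(5) - 9) + (0) + (0)] = 0/20 = 0
Dimension check: dim(rho) = sum (mult * dim) = 0*1 + 1*1 + 2*1 + 2*1 + 0*2 + 0*2 + 2*2 + 0*2 = 9 = chi_rho(e) = 9.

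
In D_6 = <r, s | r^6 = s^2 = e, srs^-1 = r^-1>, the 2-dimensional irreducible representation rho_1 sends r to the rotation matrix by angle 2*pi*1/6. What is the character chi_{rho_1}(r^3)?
chi_{rho_1}(r^3) = 2*cos(2*pi*1*3/6) = -2

Details: rho_1(r^3) is rotation by angle 2*pi*1*3/6, whose trace is 2*cos(2*pi*1*3/6) = -2.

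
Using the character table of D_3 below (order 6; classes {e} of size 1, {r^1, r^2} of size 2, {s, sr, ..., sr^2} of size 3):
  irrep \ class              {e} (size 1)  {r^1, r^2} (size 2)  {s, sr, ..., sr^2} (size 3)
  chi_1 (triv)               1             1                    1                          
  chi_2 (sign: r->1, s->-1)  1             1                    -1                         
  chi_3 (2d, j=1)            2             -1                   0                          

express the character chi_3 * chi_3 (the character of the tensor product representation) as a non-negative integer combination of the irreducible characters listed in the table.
chi_3 tensor chi_3 = chi_1 + chi_2 + chi_3 (all other irreducibles have multiplicity 0).

The character of a tensor product is the pointwise product (chi_3 * chi_3)(C) = chi_3(C) * chi_3(C):
  {e}: (2)*(2), {r^1, r^2}: (-1)*(-1), {s, sr, ..., sr^2}: (0)*(0)
so (chi_3 * chi_3) takes values
  {e} -> 4, {r^1, r^2} -> 1, {s, sr, ..., sr^2} -> 0.
Now take the inner product of this character with each irreducible chi from the table, <chi_3*chi_3, chi> = (1/6) sum_C |C| (chi_3*chi_3)(C) conj(chi(C)):
  <chi_3*chi_3, chi_1> = (1/6)[1*(4)*conj(1) + 2*(1)*conj(1) + 3*(0)*conj(1)]
      = (1/6)[(4) + (2) + (0)] = 6/6 = 1
  <chi_3*chi_3, chi_2> = (1/6)[1*(4)*conj(1) + 2*(1)*conj(1) + 3*(0)*conj(-1)]
      = (1/6)[(4) + (2) + (0)] = 6/6 = 1
  <chi_3*chi_3, chi_3> = (1/6)[1*(4)*conj(2) + 2*(1)*conj(-1) + 3*(0)*conj(0)]
      = (1/6)[(8) + (-2) + (0)] = 6/6 = 1
Hence the multiplicities are chi_1: 1, chi_2: 1, chi_3: 1. Dimension check: dim(chi_3)*dim(chi_3) = 2*2 = 4 and sum (mult * dim) = 1*1 + 1*1 + 1*2 = 4.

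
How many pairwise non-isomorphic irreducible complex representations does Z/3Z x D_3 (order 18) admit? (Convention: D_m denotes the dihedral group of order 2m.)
9

Argument: The number of irreducible complex representations of a finite group equals its number of conjugacy classes. For a direct product, #classes(G x H) = #classes(G) * #classes(H). Z/3Z has 3 classes (abelian), D_3 has 3 classes, so 3 * 3 = 9, so Z/3Z x D_3 (order 18) has exactly 9 irreducible complex representations.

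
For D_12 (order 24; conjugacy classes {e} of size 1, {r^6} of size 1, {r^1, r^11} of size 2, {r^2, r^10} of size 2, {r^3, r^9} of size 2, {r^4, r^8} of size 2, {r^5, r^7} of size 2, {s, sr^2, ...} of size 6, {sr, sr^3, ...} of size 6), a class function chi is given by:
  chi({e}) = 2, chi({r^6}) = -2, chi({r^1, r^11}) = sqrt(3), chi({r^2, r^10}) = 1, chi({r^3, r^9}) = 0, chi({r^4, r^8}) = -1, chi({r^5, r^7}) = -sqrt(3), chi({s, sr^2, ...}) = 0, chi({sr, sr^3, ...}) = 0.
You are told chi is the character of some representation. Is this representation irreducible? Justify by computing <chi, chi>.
Irreducible: <chi, chi> = 1.

Explanation: <chi, chi> = (1/|G|) sum_C |C| * |chi(C)|^2 = (1/24)[1*|2|^2 + 1*|-2|^2 + 2*|sqrt(3)|^2 + 2*|1|^2 + 2*|0|^2 + 2*|-1|^2 + 2*|-sqrt(3)|^2 + 6*|0|^2 + 6*|0|^2]
  = (1/24)[(4) + (4) + (6) + (2) + (0) + (2) + (6) + (0) + (0)] = 24/24 = 1.
A character is irreducible iff <chi, chi> = 1, so this representation is irreducible.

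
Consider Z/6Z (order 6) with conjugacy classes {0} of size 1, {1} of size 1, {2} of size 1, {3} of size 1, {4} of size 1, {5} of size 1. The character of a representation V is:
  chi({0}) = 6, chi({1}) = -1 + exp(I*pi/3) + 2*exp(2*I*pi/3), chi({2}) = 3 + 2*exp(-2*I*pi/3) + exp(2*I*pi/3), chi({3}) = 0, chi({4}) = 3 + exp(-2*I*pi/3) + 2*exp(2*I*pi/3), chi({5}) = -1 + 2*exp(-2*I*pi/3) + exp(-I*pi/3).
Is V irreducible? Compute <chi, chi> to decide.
Not irreducible (reducible): <chi, chi> = 10 > 1.

Details: <chi, chi> = (1/|G|) sum_C |C| * |chi(C)|^2 = (1/6)[1*|6|^2 + 1*|-1 + exp(I*pi/3) + 2*exp(2*I*pi/3)|^2 + 1*|3 + 2*exp(-2*I*pi/3) + exp(2*I*pi/3)|^2 + 1*|0|^2 + 1*|3 + exp(-2*I*pi/3) + 2*exp(2*I*pi/3)|^2 + 1*|-1 + 2*exp(-2*I*pi/3) + exp(-I*pi/3)|^2]
  = (1/6)[(36) + (9) + (3) + (0) + (3) + (9)] = 60/6 = 10.
(Exp terms are combined using exp(i*s)*conj(exp(i*t)) = exp(i*(s-t)), and sums of them are collapsed using the identity that for every m > 1 the m distinct m-th roots of unity sum to 0, e.g. 1 + exp(2*I*pi/3) + exp(-2*I*pi/3) = 0.)
A character is irreducible iff <chi, chi> = 1, so this representation is reducible.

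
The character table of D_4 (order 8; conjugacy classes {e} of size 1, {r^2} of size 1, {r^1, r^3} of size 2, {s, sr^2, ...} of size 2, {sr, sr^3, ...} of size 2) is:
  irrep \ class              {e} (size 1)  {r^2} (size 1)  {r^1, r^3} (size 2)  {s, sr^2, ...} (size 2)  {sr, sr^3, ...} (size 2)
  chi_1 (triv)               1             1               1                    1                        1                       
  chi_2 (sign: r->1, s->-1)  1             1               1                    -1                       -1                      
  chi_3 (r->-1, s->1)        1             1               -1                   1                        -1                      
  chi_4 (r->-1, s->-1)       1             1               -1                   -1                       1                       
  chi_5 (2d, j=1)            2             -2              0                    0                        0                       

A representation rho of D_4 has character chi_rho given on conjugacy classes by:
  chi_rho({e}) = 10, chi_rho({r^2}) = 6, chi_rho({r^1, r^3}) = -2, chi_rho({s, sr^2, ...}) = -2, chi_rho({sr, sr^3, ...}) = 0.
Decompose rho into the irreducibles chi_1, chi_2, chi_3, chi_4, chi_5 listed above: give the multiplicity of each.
Multiplicities: chi_1: 1, chi_2: 2, chi_3: 2, chi_4: 3, chi_5: 1.

Explanation: Use <chi_rho, chi> = (1/|G|) sum_C |C| * chi_rho(C) * conj(chi(C)) with |G| = 8 for each irreducible chi in the table:
  <chi_rho, chi_1> = (1/8)[1*(10)*conj(1) + 1*(6)*conj(1) + 2*(-2)*conj(1) + 2*(-2)*conj(1) + 2*(0)*conj(1)]
      = (1/8)[(10) + (6) + (-4) + (-4) + (0)] = 8/8 = 1
  <chi_rho, chi_2> = (1/8)[1*(10)*conj(1) + 1*(6)*conj(1) + 2*(-2)*conj(1) + 2*(-2)*conj(-1) + 2*(0)*conj(-1)]
      = (1/8)[(10) + (6) + (-4) + (4) + (0)] = 16/8 = 2
  <chi_rho, chi_3> = (1/8)[1*(10)*conj(1) + 1*(6)*conj(1) + 2*(-2)*conj(-1) + 2*(-2)*conj(1) + 2*(0)*conj(-1)]
      = (1/8)[(10) + (6) + (4) + (-4) + (0)] = 16/8 = 2
  <chi_rho, chi_4> = (1/8)[1*(10)*conj(1) + 1*(6)*conj(1) + 2*(-2)*conj(-1) + 2*(-2)*conj(-1) + 2*(0)*conj(1)]
      = (1/8)[(10) + (6) + (4) + (4) + (0)] = 24/8 = 3
  <chi_rho, chi_5> = (1/8)[1*(10)*conj(2) + 1*(6)*conj(-2) + 2*(-2)*conj(0) + 2*(-2)*conj(0) + 2*(0)*conj(0)]
      = (1/8)[(20) + (-12) + (0) + (0) + (0)] = 8/8 = 1
Dimension check: dim(rho) = sum (mult * dim) = 1*1 + 2*1 + 2*1 + 3*1 + 1*2 = 10 = chi_rho(e) = 10.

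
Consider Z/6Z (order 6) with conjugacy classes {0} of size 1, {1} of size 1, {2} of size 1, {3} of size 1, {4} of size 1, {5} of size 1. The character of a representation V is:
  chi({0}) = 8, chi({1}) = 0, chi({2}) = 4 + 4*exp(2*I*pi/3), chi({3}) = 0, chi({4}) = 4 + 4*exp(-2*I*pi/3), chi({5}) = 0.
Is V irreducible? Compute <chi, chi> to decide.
Not irreducible (reducible): <chi, chi> = 16 > 1.

Solution. <chi, chi> = (1/|G|) sum_C |C| * |chi(C)|^2 = (1/6)[1*|8|^2 + 1*|0|^2 + 1*|4 + 4*exp(2*I*pi/3)|^2 + 1*|0|^2 + 1*|4 + 4*exp(-2*I*pi/3)|^2 + 1*|0|^2]
  = (1/6)[(64) + (0) + (16) + (0) + (16) + (0)] = 96/6 = 16.
(Exp terms are combined using exp(i*s)*conj(exp(i*t)) = exp(i*(s-t)), and sums of them are collapsed using the identity that for every m > 1 the m distinct m-th roots of unity sum to 0, e.g. 1 + exp(2*I*pi/3) + exp(-2*I*pi/3) = 0.)
A character is irreducible iff <chi, chi> = 1, so this representation is reducible.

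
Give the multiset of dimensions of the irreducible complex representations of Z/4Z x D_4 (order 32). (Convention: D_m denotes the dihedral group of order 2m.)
Dimensions: 1, 1, 1, 1, 1, 1, 1, 1, 1, 1, 1, 1, 1, 1, 1, 1, 2, 2, 2, 2

Justification: There are 20 irreducibles (= number of conjugacy classes). Their dimensions d_i satisfy sum d_i^2 = |G| = 32: 1 + 1 + 1 + 1 + 1 + 1 + 1 + 1 + 1 + 1 + 1 + 1 + 1 + 1 + 1 + 1 + 4 + 4 + 4 + 4 = 32. (For the product with Z/4Z: each of the 4 1-dim characters of Z/4Z tensors with each irrep of D_4, giving 4 copies of each D_4-dimension.)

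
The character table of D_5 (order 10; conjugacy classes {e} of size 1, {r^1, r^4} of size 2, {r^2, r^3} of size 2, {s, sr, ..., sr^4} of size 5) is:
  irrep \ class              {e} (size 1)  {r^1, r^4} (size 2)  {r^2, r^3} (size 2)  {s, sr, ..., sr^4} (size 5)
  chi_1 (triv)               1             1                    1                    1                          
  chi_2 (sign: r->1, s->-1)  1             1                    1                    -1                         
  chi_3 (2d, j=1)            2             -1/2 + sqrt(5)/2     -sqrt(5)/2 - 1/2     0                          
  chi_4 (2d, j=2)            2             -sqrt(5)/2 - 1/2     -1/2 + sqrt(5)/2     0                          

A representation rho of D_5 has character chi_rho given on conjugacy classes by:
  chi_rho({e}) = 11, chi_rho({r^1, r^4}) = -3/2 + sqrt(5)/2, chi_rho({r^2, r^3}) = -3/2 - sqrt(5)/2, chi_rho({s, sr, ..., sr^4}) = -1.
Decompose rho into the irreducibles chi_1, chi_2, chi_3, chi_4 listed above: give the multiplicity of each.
Multiplicities: chi_1: 0, chi_2: 1, chi_3: 3, chi_4: 2.

Explanation: Use <chi_rho, chi> = (1/|G|) sum_C |C| * chi_rho(C) * conj(chi(C)) with |G| = 10 for each irreducible chi in the table:
  <chi_rho, chi_1> = (1/10)[1*(11)*conj(1) + 2*(-3/2 + sqrt(5)/2)*conj(1) + 2*(-3/2 - sqrt(5)/2)*conj(1) + 5*(-1)*conj(1)]
      = (1/10)[(11) + (-3 + sqrt(5)) + (-3 - sqrt(5)) + (-5)] = 0/10 = 0
  <chi_rho, chi_2> = (1/10)[1*(11)*conj(1) + 2*(-3/2 + sqrt(5)/2)*conj(1) + 2*(-3/2 - sqrt(5)/2)*conj(1) + 5*(-1)*conj(-1)]
      = (1/10)[(11) + (-3 + sqrt(5)) + (-3 - sqrt(5)) + (5)] = 10/10 = 1
  <chi_rho, chi_3> = (1/10)[1*(11)*conj(2) + 2*(-3/2 + sqrt(5)/2)*conj(-1/2 + sqrt(5)/2) + 2*(-3/2 - sqrt(5)/2)*conj(-sqrt(5)/2 - 1/2) + 5*(-1)*conj(0)]
      = (1/10)[(22) + (4 - 2*sqrt(5)) + (4 + 2*sqrt(5)) + (0)] = 30/10 = 3
  <chi_rho, chi_4> = (1/10)[1*(11)*conj(2) + 2*(-3/2 + sqrt(5)/2)*conj(-sqrt(5)/2 - 1/2) + 2*(-3/2 - sqrt(5)/2)*conj(-1/2 + sqrt(5)/2) + 5*(-1)*conj(0)]
      = (1/10)[(22) + (-1 + sqrt(5)) + (-sqrt(5) - 1) + (0)] = 20/10 = 2
Dimension check: dim(rho) = sum (mult * dim) = 0*1 + 1*1 + 3*2 + 2*2 = 11 = chi_rho(e) = 11.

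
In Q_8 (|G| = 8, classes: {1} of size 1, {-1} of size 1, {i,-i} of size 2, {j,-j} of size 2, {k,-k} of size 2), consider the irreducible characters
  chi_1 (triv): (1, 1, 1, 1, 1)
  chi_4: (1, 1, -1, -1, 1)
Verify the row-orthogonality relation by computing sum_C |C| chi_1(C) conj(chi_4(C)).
Sum = 0; so <chi_1, chi_4> = 0 (distinct irreducibles are orthogonal).

Why: Compute term by term over conjugacy classes (|C| * chi_1(C) * conj(chi_4(C))):
  1*(1)*conj(1) + 1*(1)*conj(1) + 2*(1)*conj(-1) + 2*(1)*conj(-1) + 2*(1)*conj(1)
  = (1) + (1) + (-2) + (-2) + (2)
  = 0.
Dividing by |G| = 8 gives 0/8 = 0, matching the row-orthogonality relation <chi_1, chi_4> = [chi_1 = chi_4].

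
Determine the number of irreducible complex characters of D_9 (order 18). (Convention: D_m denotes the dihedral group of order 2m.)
6

Reasoning: The number of irreducible complex representations of a finite group equals its number of conjugacy classes. D_9 has 6 conjugacy classes ((n+3)/2 for n odd), so D_9 (order 18) has exactly 6 irreducible complex representations.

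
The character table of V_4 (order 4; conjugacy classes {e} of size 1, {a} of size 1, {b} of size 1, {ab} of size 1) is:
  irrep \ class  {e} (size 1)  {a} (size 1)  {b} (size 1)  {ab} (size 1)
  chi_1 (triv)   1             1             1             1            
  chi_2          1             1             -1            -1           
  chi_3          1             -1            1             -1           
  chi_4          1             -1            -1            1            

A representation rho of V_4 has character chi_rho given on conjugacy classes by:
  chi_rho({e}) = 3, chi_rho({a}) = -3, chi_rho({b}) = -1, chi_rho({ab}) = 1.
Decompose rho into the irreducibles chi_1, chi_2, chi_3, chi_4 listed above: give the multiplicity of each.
Multiplicities: chi_1: 0, chi_2: 0, chi_3: 1, chi_4: 2.

Reasoning: Use <chi_rho, chi> = (1/|G|) sum_C |C| * chi_rho(C) * conj(chi(C)) with |G| = 4 for each irreducible chi in the table:
  <chi_rho, chi_1> = (1/4)[1*(3)*conj(1) + 1*(-3)*conj(1) + 1*(-1)*conj(1) + 1*(1)*conj(1)]
      = (1/4)[(3) + (-3) + (-1) + (1)] = 0/4 = 0
  <chi_rho, chi_2> = (1/4)[1*(3)*conj(1) + 1*(-3)*conj(1) + 1*(-1)*conj(-1) + 1*(1)*conj(-1)]
      = (1/4)[(3) + (-3) + (1) + (-1)] = 0/4 = 0
  <chi_rho, chi_3> = (1/4)[1*(3)*conj(1) + 1*(-3)*conj(-1) + 1*(-1)*conj(1) + 1*(1)*conj(-1)]
      = (1/4)[(3) + (3) + (-1) + (-1)] = 4/4 = 1
  <chi_rho, chi_4> = (1/4)[1*(3)*conj(1) + 1*(-3)*conj(-1) + 1*(-1)*conj(-1) + 1*(1)*conj(1)]
      = (1/4)[(3) + (3) + (1) + (1)] = 8/4 = 2
Dimension check: dim(rho) = sum (mult * dim) = 0*1 + 0*1 + 1*1 + 2*1 = 3 = chi_rho(e) = 3.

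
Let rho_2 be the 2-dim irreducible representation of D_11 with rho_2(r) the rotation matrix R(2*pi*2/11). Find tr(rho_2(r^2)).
chi_{rho_2}(r^2) = 2*cos(2*pi*2*2/11) = -2*cos(3*pi/11)

Why: rho_2(r^2) is rotation by angle 2*pi*2*2/11, whose trace is 2*cos(2*pi*2*2/11) = -2*cos(3*pi/11).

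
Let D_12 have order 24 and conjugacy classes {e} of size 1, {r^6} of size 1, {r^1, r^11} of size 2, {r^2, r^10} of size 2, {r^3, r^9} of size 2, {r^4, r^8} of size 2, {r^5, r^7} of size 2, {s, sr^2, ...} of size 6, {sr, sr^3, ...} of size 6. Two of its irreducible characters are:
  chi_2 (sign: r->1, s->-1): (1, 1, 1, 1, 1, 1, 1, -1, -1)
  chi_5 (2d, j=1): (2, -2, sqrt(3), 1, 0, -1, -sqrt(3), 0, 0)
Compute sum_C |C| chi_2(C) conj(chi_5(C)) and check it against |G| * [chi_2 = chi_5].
Sum = 0; so <chi_2, chi_5> = 0 (distinct irreducibles are orthogonal).

Solution. Compute term by term over conjugacy classes (|C| * chi_2(C) * conj(chi_5(C))):
  1*(1)*conj(2) + 1*(1)*conj(-2) + 2*(1)*conj(sqrt(3)) + 2*(1)*conj(1) + 2*(1)*conj(0) + 2*(1)*conj(-1) + 2*(1)*conj(-sqrt(3)) + 6*(-1)*conj(0) + 6*(-1)*conj(0)
  = (2) + (-2) + (2*sqrt(3)) + (2) + (0) + (-2) + (-2*sqrt(3)) + (0) + (0)
  = 0.
Dividing by |G| = 24 gives 0/24 = 0, matching the row-orthogonality relation <chi_2, chi_5> = [chi_2 = chi_5].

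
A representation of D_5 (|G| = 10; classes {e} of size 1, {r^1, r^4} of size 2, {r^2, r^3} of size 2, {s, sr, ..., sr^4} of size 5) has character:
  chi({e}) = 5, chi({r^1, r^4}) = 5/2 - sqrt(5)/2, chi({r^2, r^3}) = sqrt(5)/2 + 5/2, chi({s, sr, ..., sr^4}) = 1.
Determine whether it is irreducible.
Not irreducible (reducible): <chi, chi> = 6 > 1.

Working: <chi, chi> = (1/|G|) sum_C |C| * |chi(C)|^2 = (1/10)[1*|5|^2 + 2*|5/2 - sqrt(5)/2|^2 + 2*|sqrt(5)/2 + 5/2|^2 + 5*|1|^2]
  = (1/10)[(25) + (15 - 5*sqrt(5)) + (5*sqrt(5) + 15) + (5)] = 60/10 = 6.
A character is irreducible iff <chi, chi> = 1, so this representation is reducible.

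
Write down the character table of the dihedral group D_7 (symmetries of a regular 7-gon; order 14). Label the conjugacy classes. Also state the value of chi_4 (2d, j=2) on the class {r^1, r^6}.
Conjugacy classes: {e} of size 1, {r^1, r^6} of size 2, {r^2, r^5} of size 2, {r^3, r^4} of size 2, {s, sr, ..., sr^6} of size 7.
Character table:
  irrep \ class              {e} (size 1)  {r^1, r^6} (size 2)  {r^2, r^5} (size 2)  {r^3, r^4} (size 2)  {s, sr, ..., sr^6} (size 7)
  chi_1 (triv)               1             1                    1                    1                    1                          
  chi_2 (sign: r->1, s->-1)  1             1                    1                    1                    -1                         
  chi_3 (2d, j=1)            2             2*cos(2*pi/7)        -2*cos(3*pi/7)       -2*cos(pi/7)         0                          
  chi_4 (2d, j=2)            2             -2*cos(3*pi/7)       -2*cos(pi/7)         2*cos(2*pi/7)        0                          
  chi_5 (2d, j=3)            2             -2*cos(pi/7)         2*cos(2*pi/7)        -2*cos(3*pi/7)       0                          

Spot check: chi_4 (2d, j=2) on {r^1, r^6} = -2*cos(3*pi/7).

Derivation: D_7 has order 2*7 = 14 with 5 conjugacy classes, hence 5 irreducibles. Sum of squared dims 1 + 1 + 4 + 4 + 4 = 14 = |G|. Linear characters come from the abelianisation; the 2-dimensional irreps have character r^k -> 2*cos(2*pi*j*k/7), reflections -> 0.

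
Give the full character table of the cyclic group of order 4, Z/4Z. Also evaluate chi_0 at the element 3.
Character table of Z/4Z (irreps indexed chi_0,...,chi_3 with chi_k(m) = zeta_4^(k*m), zeta_4 = exp(2*pi*i/4)):
  irrep \ class  {0} (size 1)  {1} (size 1)  {2} (size 1)  {3} (size 1)
  chi_0          1             1             1             1           
  chi_1          1             I             -1            -I          
  chi_2          1             -1            1             -1          
  chi_3          1             -I            -1            I           

Spot check: chi_0(3) = zeta_4^(0*3) = zeta_4^0 = 1.

Proof sketch: Z/4Z is abelian, so all 4 irreducible complex representations are 1-dimensional. They are given by chi_k(m) = zeta_4^(k*m) for k = 0,...,3. Row orthogonality: sum_m chi_k(m) conj(chi_l(m)) = 4 * [k = l].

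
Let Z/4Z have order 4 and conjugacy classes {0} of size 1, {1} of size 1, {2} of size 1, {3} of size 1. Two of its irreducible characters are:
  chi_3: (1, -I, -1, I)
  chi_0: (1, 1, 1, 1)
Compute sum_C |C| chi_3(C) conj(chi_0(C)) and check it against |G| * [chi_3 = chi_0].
Sum = 0; so <chi_3, chi_0> = 0 (distinct irreducibles are orthogonal).

Justification: Compute term by term over conjugacy classes (|C| * chi_3(C) * conj(chi_0(C))):
  1*(1)*conj(1) + 1*(-I)*conj(1) + 1*(-1)*conj(1) + 1*(I)*conj(1)
  = (1) + (-I) + (-1) + (I)
  = 0.
(Exp terms are combined using exp(i*s)*conj(exp(i*t)) = exp(i*(s-t)), and sums of them are collapsed using the identity that for every m > 1 the m distinct m-th roots of unity sum to 0, e.g. 1 + exp(2*I*pi/3) + exp(-2*I*pi/3) = 0.)
Dividing by |G| = 4 gives 0/4 = 0, matching the row-orthogonality relation <chi_3, chi_0> = [chi_3 = chi_0].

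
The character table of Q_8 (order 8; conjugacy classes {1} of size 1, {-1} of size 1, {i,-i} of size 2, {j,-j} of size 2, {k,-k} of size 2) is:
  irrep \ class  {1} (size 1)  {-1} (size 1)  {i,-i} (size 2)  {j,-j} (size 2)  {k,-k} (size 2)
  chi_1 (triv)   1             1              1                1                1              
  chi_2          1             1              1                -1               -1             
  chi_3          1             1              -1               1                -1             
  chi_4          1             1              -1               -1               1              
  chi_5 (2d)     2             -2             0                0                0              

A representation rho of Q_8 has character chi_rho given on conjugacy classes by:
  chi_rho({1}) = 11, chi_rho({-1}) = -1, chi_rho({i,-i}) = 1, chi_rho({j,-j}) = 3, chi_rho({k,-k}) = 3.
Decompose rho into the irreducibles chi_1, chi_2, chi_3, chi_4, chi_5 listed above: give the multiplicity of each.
Multiplicities: chi_1: 3, chi_2: 0, chi_3: 1, chi_4: 1, chi_5: 3.

Argument: Use <chi_rho, chi> = (1/|G|) sum_C |C| * chi_rho(C) * conj(chi(C)) with |G| = 8 for each irreducible chi in the table:
  <chi_rho, chi_1> = (1/8)[1*(11)*conj(1) + 1*(-1)*conj(1) + 2*(1)*conj(1) + 2*(3)*conj(1) + 2*(3)*conj(1)]
      = (1/8)[(11) + (-1) + (2) + (6) + (6)] = 24/8 = 3
  <chi_rho, chi_2> = (1/8)[1*(11)*conj(1) + 1*(-1)*conj(1) + 2*(1)*conj(1) + 2*(3)*conj(-1) + 2*(3)*conj(-1)]
      = (1/8)[(11) + (-1) + (2) + (-6) + (-6)] = 0/8 = 0
  <chi_rho, chi_3> = (1/8)[1*(11)*conj(1) + 1*(-1)*conj(1) + 2*(1)*conj(-1) + 2*(3)*conj(1) + 2*(3)*conj(-1)]
      = (1/8)[(11) + (-1) + (-2) + (6) + (-6)] = 8/8 = 1
  <chi_rho, chi_4> = (1/8)[1*(11)*conj(1) + 1*(-1)*conj(1) + 2*(1)*conj(-1) + 2*(3)*conj(-1) + 2*(3)*conj(1)]
      = (1/8)[(11) + (-1) + (-2) + (-6) + (6)] = 8/8 = 1
  <chi_rho, chi_5> = (1/8)[1*(11)*conj(2) + 1*(-1)*conj(-2) + 2*(1)*conj(0) + 2*(3)*conj(0) + 2*(3)*conj(0)]
      = (1/8)[(22) + (2) + (0) + (0) + (0)] = 24/8 = 3
Dimension check: dim(rho) = sum (mult * dim) = 3*1 + 0*1 + 1*1 + 1*1 + 3*2 = 11 = chi_rho(e) = 11.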